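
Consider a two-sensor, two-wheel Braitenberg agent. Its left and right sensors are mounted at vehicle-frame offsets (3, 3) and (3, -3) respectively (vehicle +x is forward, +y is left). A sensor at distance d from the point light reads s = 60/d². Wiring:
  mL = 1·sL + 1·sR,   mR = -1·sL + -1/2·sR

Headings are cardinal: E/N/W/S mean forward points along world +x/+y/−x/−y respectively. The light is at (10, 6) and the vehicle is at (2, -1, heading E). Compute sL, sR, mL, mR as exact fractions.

left sensor world pos  = (5, 2); dL² = 41
right sensor world pos = (5, -4); dR² = 125
sL = 60/41 = 60/41
sR = 60/125 = 12/25
mL = 1·sL + 1·sR = 1992/1025
mR = -1·sL + -1/2·sR = -1746/1025

60/41 12/25 1992/1025 -1746/1025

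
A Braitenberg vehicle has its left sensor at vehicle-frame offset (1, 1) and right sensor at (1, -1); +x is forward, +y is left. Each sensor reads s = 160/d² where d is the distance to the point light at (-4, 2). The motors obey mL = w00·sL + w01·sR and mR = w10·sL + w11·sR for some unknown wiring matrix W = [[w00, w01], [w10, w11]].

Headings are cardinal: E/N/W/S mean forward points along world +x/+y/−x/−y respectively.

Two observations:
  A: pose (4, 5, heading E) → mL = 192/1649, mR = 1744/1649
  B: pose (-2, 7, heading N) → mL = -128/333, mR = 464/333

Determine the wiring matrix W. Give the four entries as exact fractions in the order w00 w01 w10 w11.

obs A: pose=(4,5,E) → sL=160/97, sR=32/17, mL=192/1649, mR=1744/1649
obs B: pose=(-2,7,N) → sL=160/37, sR=32/9, mL=-128/333, mR=464/333
sensor matrix S = [[160/97, 32/17], [160/37, 32/9]]; det S = -1249280/549117
solve [mL_A; mL_B] = S·[w00; w01] and [mR_A; mR_B] = S·[w10; w11]:
  w00 = -1/2, w01 = 1/2, w10 = -1/2, w11 = 1

-1/2 1/2 -1/2 1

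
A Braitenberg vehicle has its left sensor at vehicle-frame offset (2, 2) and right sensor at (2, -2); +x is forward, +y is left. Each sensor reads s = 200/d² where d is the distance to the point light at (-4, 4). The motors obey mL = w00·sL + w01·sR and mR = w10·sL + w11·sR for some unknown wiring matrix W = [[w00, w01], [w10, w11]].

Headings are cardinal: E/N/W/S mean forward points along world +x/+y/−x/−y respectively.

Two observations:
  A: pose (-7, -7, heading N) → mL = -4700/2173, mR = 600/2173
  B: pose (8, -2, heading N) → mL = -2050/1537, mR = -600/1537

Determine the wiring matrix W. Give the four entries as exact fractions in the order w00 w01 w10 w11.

-1/2 -1/2 -1/2 1/2

obs A: pose=(-7,-7,N) → sL=100/53, sR=100/41, mL=-4700/2173, mR=600/2173
obs B: pose=(8,-2,N) → sL=50/29, sR=50/53, mL=-2050/1537, mR=-600/1537
sensor matrix S = [[100/53, 100/41], [50/29, 50/53]]; det S = -8100000/3339901
solve [mL_A; mL_B] = S·[w00; w01] and [mR_A; mR_B] = S·[w10; w11]:
  w00 = -1/2, w01 = -1/2, w10 = -1/2, w11 = 1/2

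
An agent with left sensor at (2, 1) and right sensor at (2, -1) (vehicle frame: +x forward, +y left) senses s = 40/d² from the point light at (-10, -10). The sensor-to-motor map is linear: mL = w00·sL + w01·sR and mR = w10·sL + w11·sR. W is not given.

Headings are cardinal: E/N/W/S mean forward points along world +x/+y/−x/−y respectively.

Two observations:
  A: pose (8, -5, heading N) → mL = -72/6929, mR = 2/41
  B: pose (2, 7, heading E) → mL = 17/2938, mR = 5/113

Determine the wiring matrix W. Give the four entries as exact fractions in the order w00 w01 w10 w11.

obs A: pose=(8,-5,N) → sL=20/169, sR=4/41, mL=-72/6929, mR=2/41
obs B: pose=(2,7,E) → sL=1/13, sR=10/113, mL=17/2938, mR=5/113
sensor matrix S = [[20/169, 4/41], [1/13, 10/113]]; det S = 2324/782977
solve [mL_A; mL_B] = S·[w00; w01] and [mR_A; mR_B] = S·[w10; w11]:
  w00 = -1/2, w01 = 1/2, w10 = 0, w11 = 1/2

-1/2 1/2 0 1/2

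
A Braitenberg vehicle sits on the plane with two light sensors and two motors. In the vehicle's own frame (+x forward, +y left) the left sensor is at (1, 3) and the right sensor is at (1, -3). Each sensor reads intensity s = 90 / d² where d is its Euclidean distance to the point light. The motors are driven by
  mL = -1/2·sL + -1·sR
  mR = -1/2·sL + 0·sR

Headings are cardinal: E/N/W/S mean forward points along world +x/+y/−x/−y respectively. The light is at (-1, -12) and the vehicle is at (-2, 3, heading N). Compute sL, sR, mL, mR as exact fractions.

45/136 9/26 -1809/3536 -45/272

left sensor world pos  = (-5, 4); dL² = 272
right sensor world pos = (1, 4); dR² = 260
sL = 90/272 = 45/136
sR = 90/260 = 9/26
mL = -1/2·sL + -1·sR = -1809/3536
mR = -1/2·sL + 0·sR = -45/272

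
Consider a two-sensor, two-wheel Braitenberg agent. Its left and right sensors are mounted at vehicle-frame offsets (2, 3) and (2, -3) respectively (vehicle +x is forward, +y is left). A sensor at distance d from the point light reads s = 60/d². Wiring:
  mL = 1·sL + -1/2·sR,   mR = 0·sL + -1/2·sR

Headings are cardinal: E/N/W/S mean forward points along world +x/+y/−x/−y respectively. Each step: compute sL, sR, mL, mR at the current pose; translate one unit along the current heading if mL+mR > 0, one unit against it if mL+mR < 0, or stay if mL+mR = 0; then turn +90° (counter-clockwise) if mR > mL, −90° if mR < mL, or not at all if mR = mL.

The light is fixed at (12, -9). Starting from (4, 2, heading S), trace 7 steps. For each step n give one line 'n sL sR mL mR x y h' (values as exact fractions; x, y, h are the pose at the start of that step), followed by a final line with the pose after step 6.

n=0: pose=(4,2,S); sL=30/53, sR=30/101; mL=2235/5353, mR=-15/101; mL+mR=1440/5353 → advance +1; mR−mL=-30/53 → turn -1·90°
n=1: pose=(4,1,W); sL=60/149, sR=60/269; mL=11670/40081, mR=-30/269; mL+mR=7200/40081 → advance +1; mR−mL=-60/149 → turn -1·90°
n=2: pose=(3,1,N); sL=5/24, sR=1/3; mL=1/24, mR=-1/6; mL+mR=-1/8 → advance -1; mR−mL=-5/24 → turn -1·90°
n=3: pose=(3,0,E); sL=60/193, sR=12/17; mL=-138/3281, mR=-6/17; mL+mR=-1296/3281 → advance -1; mR−mL=-60/193 → turn -1·90°
n=4: pose=(2,0,S); sL=30/49, sR=30/109; mL=2535/5341, mR=-15/109; mL+mR=1800/5341 → advance +1; mR−mL=-30/49 → turn -1·90°
n=5: pose=(2,-1,W); sL=60/169, sR=12/53; mL=2166/8957, mR=-6/53; mL+mR=1152/8957 → advance +1; mR−mL=-60/169 → turn -1·90°
n=6: pose=(1,-1,N); sL=15/74, sR=15/41; mL=30/1517, mR=-15/82; mL+mR=-495/3034 → advance -1; mR−mL=-15/74 → turn -1·90°

0 30/53 30/101 2235/5353 -15/101 4 2 S
1 60/149 60/269 11670/40081 -30/269 4 1 W
2 5/24 1/3 1/24 -1/6 3 1 N
3 60/193 12/17 -138/3281 -6/17 3 0 E
4 30/49 30/109 2535/5341 -15/109 2 0 S
5 60/169 12/53 2166/8957 -6/53 2 -1 W
6 15/74 15/41 30/1517 -15/82 1 -1 N
final 1 -2 E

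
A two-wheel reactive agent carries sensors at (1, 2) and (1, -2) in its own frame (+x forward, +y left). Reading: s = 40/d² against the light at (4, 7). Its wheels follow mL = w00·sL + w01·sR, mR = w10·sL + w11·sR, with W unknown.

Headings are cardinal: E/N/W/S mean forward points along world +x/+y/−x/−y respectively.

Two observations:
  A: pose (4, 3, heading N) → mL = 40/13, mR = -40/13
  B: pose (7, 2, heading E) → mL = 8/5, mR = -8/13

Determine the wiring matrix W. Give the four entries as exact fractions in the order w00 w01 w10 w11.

1 0 0 -1

obs A: pose=(4,3,N) → sL=40/13, sR=40/13, mL=40/13, mR=-40/13
obs B: pose=(7,2,E) → sL=8/5, sR=8/13, mL=8/5, mR=-8/13
sensor matrix S = [[40/13, 40/13], [8/5, 8/13]]; det S = -512/169
solve [mL_A; mL_B] = S·[w00; w01] and [mR_A; mR_B] = S·[w10; w11]:
  w00 = 1, w01 = 0, w10 = 0, w11 = -1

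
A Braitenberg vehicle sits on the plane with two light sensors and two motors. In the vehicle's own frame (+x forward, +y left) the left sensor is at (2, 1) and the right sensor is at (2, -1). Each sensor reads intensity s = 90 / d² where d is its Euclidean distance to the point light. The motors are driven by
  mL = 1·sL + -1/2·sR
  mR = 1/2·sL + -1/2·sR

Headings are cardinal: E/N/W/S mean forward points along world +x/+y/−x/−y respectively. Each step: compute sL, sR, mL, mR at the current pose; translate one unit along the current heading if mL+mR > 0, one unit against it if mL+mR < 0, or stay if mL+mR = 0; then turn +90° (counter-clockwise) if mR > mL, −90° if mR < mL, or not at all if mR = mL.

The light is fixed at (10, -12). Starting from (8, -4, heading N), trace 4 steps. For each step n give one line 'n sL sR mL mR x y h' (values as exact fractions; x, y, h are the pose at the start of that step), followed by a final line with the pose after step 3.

n=0: pose=(8,-4,N); sL=90/109, sR=90/101; mL=4185/11009, mR=-360/11009; mL+mR=3825/11009 → advance +1; mR−mL=-45/109 → turn -1·90°
n=1: pose=(8,-3,E); sL=9/10, sR=45/32; mL=63/320, mR=-81/320; mL+mR=-9/160 → advance -1; mR−mL=-9/20 → turn -1·90°
n=2: pose=(7,-3,S); sL=90/53, sR=18/13; mL=693/689, mR=108/689; mL+mR=801/689 → advance +1; mR−mL=-45/53 → turn -1·90°
n=3: pose=(7,-4,W); sL=45/37, sR=45/53; mL=3105/3922, mR=360/1961; mL+mR=3825/3922 → advance +1; mR−mL=-45/74 → turn -1·90°

0 90/109 90/101 4185/11009 -360/11009 8 -4 N
1 9/10 45/32 63/320 -81/320 8 -3 E
2 90/53 18/13 693/689 108/689 7 -3 S
3 45/37 45/53 3105/3922 360/1961 7 -4 W
final 6 -4 N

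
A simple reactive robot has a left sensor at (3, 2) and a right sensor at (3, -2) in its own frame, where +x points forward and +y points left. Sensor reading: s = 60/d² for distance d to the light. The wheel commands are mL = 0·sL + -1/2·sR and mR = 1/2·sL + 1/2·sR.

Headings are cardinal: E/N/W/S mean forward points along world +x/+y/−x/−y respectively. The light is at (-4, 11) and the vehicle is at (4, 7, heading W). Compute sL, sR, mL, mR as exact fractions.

60/61 60/29 -30/29 2700/1769

left sensor world pos  = (1, 5); dL² = 61
right sensor world pos = (1, 9); dR² = 29
sL = 60/61 = 60/61
sR = 60/29 = 60/29
mL = 0·sL + -1/2·sR = -30/29
mR = 1/2·sL + 1/2·sR = 2700/1769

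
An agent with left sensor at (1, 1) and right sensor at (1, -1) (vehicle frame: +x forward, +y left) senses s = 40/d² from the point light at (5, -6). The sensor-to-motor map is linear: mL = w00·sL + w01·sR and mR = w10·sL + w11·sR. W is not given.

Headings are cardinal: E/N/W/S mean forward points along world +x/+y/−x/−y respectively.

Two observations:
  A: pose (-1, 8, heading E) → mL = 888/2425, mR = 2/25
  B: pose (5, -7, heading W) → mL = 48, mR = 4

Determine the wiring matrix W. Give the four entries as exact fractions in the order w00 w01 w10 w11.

1 1 1/2 0

obs A: pose=(-1,8,E) → sL=4/25, sR=20/97, mL=888/2425, mR=2/25
obs B: pose=(5,-7,W) → sL=8, sR=40, mL=48, mR=4
sensor matrix S = [[4/25, 20/97], [8, 40]]; det S = 2304/485
solve [mL_A; mL_B] = S·[w00; w01] and [mR_A; mR_B] = S·[w10; w11]:
  w00 = 1, w01 = 1, w10 = 1/2, w11 = 0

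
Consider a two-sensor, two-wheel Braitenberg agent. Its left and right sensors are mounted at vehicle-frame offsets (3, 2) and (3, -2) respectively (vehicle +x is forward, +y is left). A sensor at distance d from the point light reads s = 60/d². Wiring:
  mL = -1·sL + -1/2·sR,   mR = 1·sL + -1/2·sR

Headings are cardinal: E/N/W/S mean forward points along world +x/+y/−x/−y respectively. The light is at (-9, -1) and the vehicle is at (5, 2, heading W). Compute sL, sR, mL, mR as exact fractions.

left sensor world pos  = (2, 0); dL² = 122
right sensor world pos = (2, 4); dR² = 146
sL = 60/122 = 30/61
sR = 60/146 = 30/73
mL = -1·sL + -1/2·sR = -3105/4453
mR = 1·sL + -1/2·sR = 1275/4453

30/61 30/73 -3105/4453 1275/4453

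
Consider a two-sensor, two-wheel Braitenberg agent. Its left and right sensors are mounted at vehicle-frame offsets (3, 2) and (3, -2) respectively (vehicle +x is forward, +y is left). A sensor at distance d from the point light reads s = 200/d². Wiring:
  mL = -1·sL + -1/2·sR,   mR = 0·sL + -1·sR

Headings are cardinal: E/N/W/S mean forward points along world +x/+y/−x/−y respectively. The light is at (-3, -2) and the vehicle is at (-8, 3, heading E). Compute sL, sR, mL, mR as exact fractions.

left sensor world pos  = (-5, 5); dL² = 53
right sensor world pos = (-5, 1); dR² = 13
sL = 200/53 = 200/53
sR = 200/13 = 200/13
mL = -1·sL + -1/2·sR = -7900/689
mR = 0·sL + -1·sR = -200/13

200/53 200/13 -7900/689 -200/13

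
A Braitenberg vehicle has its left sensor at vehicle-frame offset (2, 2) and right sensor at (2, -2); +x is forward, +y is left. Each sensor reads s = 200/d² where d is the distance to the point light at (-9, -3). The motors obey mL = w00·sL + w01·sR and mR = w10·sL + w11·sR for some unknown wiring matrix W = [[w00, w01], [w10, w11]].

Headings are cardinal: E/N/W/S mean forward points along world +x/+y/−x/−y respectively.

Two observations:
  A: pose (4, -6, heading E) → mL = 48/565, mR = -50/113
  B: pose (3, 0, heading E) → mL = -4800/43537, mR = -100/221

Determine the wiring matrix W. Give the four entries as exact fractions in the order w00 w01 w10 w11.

1 -1 -1/2 0

obs A: pose=(4,-6,E) → sL=100/113, sR=4/5, mL=48/565, mR=-50/113
obs B: pose=(3,0,E) → sL=200/221, sR=200/197, mL=-4800/43537, mR=-100/221
sensor matrix S = [[100/113, 4/5], [200/221, 200/197]]; det S = 858240/4919681
solve [mL_A; mL_B] = S·[w00; w01] and [mR_A; mR_B] = S·[w10; w11]:
  w00 = 1, w01 = -1, w10 = -1/2, w11 = 0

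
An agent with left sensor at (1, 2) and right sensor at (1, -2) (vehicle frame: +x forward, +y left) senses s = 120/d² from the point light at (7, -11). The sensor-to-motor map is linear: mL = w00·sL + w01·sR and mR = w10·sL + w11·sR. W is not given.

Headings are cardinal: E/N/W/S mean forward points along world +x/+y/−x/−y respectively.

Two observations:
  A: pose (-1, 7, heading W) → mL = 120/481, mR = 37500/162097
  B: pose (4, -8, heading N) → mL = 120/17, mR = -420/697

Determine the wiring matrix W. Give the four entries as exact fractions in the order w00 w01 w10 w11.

0 1 1 -1/2

obs A: pose=(-1,7,W) → sL=120/337, sR=120/481, mL=120/481, mR=37500/162097
obs B: pose=(4,-8,N) → sL=120/41, sR=120/17, mL=120/17, mR=-420/697
sensor matrix S = [[120/337, 120/481], [120/41, 120/17]]; det S = 201484800/112981609
solve [mL_A; mL_B] = S·[w00; w01] and [mR_A; mR_B] = S·[w10; w11]:
  w00 = 0, w01 = 1, w10 = 1, w11 = -1/2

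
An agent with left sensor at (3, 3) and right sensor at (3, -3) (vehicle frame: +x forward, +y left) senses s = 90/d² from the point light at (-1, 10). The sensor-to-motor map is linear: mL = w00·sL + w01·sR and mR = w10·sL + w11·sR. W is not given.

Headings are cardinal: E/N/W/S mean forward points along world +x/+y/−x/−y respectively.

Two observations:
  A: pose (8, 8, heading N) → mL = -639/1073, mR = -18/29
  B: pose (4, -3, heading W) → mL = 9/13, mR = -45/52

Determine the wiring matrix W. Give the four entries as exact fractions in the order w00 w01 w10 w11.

obs A: pose=(8,8,N) → sL=90/37, sR=18/29, mL=-639/1073, mR=-18/29
obs B: pose=(4,-3,W) → sL=9/26, sR=45/52, mL=9/13, mR=-45/52
sensor matrix S = [[90/37, 18/29], [9/26, 45/52]]; det S = 52731/27898
solve [mL_A; mL_B] = S·[w00; w01] and [mR_A; mR_B] = S·[w10; w11]:
  w00 = -1/2, w01 = 1, w10 = 0, w11 = -1

-1/2 1 0 -1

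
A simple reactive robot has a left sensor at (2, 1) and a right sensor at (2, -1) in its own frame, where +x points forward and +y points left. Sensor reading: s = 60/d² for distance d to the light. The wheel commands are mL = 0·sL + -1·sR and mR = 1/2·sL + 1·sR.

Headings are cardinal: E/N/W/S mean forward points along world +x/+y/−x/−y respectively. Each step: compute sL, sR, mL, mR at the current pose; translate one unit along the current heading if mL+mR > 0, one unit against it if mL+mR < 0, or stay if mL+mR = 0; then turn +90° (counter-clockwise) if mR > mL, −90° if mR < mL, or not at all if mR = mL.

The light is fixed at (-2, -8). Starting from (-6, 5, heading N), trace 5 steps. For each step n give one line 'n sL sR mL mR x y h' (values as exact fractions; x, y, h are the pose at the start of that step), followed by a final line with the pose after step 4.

n=0: pose=(-6,5,N); sL=6/25, sR=10/39; mL=-10/39, mR=367/975; mL+mR=3/25 → advance +1; mR−mL=617/975 → turn +1·90°
n=1: pose=(-6,6,W); sL=12/41, sR=20/87; mL=-20/87, mR=1342/3567; mL+mR=6/41 → advance +1; mR−mL=2162/3567 → turn +1·90°
n=2: pose=(-7,6,S); sL=3/8, sR=1/3; mL=-1/3, mR=25/48; mL+mR=3/16 → advance +1; mR−mL=41/48 → turn +1·90°
n=3: pose=(-7,5,E); sL=12/41, sR=20/51; mL=-20/51, mR=1126/2091; mL+mR=6/41 → advance +1; mR−mL=1946/2091 → turn +1·90°
n=4: pose=(-6,5,N); sL=6/25, sR=10/39; mL=-10/39, mR=367/975; mL+mR=3/25 → advance +1; mR−mL=617/975 → turn +1·90°

0 6/25 10/39 -10/39 367/975 -6 5 N
1 12/41 20/87 -20/87 1342/3567 -6 6 W
2 3/8 1/3 -1/3 25/48 -7 6 S
3 12/41 20/51 -20/51 1126/2091 -7 5 E
4 6/25 10/39 -10/39 367/975 -6 5 N
final -6 6 W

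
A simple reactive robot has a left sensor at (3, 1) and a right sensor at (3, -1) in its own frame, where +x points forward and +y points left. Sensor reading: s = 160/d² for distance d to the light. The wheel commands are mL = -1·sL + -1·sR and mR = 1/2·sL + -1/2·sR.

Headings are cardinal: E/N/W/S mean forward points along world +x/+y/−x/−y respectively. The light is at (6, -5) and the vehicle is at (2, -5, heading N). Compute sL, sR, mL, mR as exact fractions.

80/17 80/9 -2080/153 -320/153

left sensor world pos  = (1, -2); dL² = 34
right sensor world pos = (3, -2); dR² = 18
sL = 160/34 = 80/17
sR = 160/18 = 80/9
mL = -1·sL + -1·sR = -2080/153
mR = 1/2·sL + -1/2·sR = -320/153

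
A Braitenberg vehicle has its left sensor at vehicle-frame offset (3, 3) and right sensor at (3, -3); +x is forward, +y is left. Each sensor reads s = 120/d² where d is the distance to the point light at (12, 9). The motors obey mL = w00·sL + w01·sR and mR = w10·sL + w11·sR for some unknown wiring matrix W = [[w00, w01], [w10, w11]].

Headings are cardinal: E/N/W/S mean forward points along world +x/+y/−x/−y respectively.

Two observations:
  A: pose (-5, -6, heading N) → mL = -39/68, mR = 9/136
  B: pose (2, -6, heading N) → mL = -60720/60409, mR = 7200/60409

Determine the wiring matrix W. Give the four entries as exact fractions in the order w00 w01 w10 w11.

obs A: pose=(-5,-6,N) → sL=15/68, sR=6/17, mL=-39/68, mR=9/136
obs B: pose=(2,-6,N) → sL=120/313, sR=120/193, mL=-60720/60409, mR=7200/60409
sensor matrix S = [[15/68, 6/17], [120/313, 120/193]]; det S = 1890/1026953
solve [mL_A; mL_B] = S·[w00; w01] and [mR_A; mR_B] = S·[w10; w11]:
  w00 = -1, w01 = -1, w10 = -1/2, w11 = 1/2

-1 -1 -1/2 1/2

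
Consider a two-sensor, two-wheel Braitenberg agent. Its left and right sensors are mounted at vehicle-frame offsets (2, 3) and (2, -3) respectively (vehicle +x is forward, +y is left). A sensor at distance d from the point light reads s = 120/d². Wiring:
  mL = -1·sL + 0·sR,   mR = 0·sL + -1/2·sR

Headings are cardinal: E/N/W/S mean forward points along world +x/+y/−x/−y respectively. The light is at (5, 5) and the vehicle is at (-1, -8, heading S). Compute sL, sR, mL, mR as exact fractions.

20/39 20/51 -20/39 -10/51

left sensor world pos  = (2, -10); dL² = 234
right sensor world pos = (-4, -10); dR² = 306
sL = 120/234 = 20/39
sR = 120/306 = 20/51
mL = -1·sL + 0·sR = -20/39
mR = 0·sL + -1/2·sR = -10/51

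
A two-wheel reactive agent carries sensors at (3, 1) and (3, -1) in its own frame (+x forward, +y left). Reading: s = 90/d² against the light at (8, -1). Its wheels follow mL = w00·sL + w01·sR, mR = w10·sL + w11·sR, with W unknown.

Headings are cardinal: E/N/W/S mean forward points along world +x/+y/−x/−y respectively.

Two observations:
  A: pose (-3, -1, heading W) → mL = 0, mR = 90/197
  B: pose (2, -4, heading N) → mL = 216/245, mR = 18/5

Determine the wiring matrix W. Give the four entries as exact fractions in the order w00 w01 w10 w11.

obs A: pose=(-3,-1,W) → sL=90/197, sR=90/197, mL=0, mR=90/197
obs B: pose=(2,-4,N) → sL=90/49, sR=18/5, mL=216/245, mR=18/5
sensor matrix S = [[90/197, 90/197], [90/49, 18/5]]; det S = 7776/9653
solve [mL_A; mL_B] = S·[w00; w01] and [mR_A; mR_B] = S·[w10; w11]:
  w00 = -1/2, w01 = 1/2, w10 = 0, w11 = 1

-1/2 1/2 0 1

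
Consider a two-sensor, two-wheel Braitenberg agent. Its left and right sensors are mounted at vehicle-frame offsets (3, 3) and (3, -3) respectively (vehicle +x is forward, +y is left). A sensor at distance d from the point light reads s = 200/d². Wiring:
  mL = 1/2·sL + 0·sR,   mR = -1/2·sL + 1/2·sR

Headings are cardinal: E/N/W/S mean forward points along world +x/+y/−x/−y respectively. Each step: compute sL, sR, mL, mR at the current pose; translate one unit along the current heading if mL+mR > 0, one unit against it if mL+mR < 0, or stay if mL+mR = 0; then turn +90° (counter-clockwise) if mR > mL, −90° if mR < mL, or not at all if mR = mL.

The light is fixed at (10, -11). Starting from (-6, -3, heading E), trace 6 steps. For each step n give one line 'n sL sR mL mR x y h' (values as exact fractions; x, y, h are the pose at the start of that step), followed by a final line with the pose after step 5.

0 20/29 100/97 10/29 480/2813 -6 -3 E
1 200/169 200/349 100/169 -18000/58981 -5 -3 S
2 10/17 25/53 5/17 -105/1802 -5 -4 W
3 200/461 200/269 100/461 19200/124009 -6 -4 N
4 20/29 100/97 10/29 480/2813 -6 -3 E
5 200/169 200/349 100/169 -18000/58981 -5 -3 S
final -5 -4 W

n=0: pose=(-6,-3,E); sL=20/29, sR=100/97; mL=10/29, mR=480/2813; mL+mR=50/97 → advance +1; mR−mL=-490/2813 → turn -1·90°
n=1: pose=(-5,-3,S); sL=200/169, sR=200/349; mL=100/169, mR=-18000/58981; mL+mR=100/349 → advance +1; mR−mL=-52900/58981 → turn -1·90°
n=2: pose=(-5,-4,W); sL=10/17, sR=25/53; mL=5/17, mR=-105/1802; mL+mR=25/106 → advance +1; mR−mL=-635/1802 → turn -1·90°
n=3: pose=(-6,-4,N); sL=200/461, sR=200/269; mL=100/461, mR=19200/124009; mL+mR=100/269 → advance +1; mR−mL=-7700/124009 → turn -1·90°
n=4: pose=(-6,-3,E); sL=20/29, sR=100/97; mL=10/29, mR=480/2813; mL+mR=50/97 → advance +1; mR−mL=-490/2813 → turn -1·90°
n=5: pose=(-5,-3,S); sL=200/169, sR=200/349; mL=100/169, mR=-18000/58981; mL+mR=100/349 → advance +1; mR−mL=-52900/58981 → turn -1·90°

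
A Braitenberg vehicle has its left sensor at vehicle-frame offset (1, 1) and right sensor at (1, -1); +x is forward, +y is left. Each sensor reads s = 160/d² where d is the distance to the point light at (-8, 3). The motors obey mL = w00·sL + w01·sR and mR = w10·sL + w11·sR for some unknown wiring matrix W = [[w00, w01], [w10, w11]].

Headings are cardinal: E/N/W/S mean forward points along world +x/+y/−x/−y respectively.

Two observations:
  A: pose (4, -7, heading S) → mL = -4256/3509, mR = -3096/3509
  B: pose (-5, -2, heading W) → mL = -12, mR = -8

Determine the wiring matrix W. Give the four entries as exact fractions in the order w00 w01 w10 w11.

-1 -1 -1 -1/2

obs A: pose=(4,-7,S) → sL=16/29, sR=80/121, mL=-4256/3509, mR=-3096/3509
obs B: pose=(-5,-2,W) → sL=4, sR=8, mL=-12, mR=-8
sensor matrix S = [[16/29, 80/121], [4, 8]]; det S = 6208/3509
solve [mL_A; mL_B] = S·[w00; w01] and [mR_A; mR_B] = S·[w10; w11]:
  w00 = -1, w01 = -1, w10 = -1, w11 = -1/2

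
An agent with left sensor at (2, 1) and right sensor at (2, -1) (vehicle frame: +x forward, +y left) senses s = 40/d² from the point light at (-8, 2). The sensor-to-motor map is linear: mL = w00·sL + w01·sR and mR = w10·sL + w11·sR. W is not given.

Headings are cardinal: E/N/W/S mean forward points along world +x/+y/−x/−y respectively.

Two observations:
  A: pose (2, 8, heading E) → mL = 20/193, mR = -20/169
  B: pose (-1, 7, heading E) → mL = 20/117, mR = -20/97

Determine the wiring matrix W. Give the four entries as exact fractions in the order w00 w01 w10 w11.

obs A: pose=(2,8,E) → sL=40/193, sR=40/169, mL=20/193, mR=-20/169
obs B: pose=(-1,7,E) → sL=40/117, sR=40/97, mL=20/117, mR=-20/97
sensor matrix S = [[40/193, 40/169], [40/117, 40/97]]; det S = 1683200/370170333
solve [mL_A; mL_B] = S·[w00; w01] and [mR_A; mR_B] = S·[w10; w11]:
  w00 = 1/2, w01 = 0, w10 = 0, w11 = -1/2

1/2 0 0 -1/2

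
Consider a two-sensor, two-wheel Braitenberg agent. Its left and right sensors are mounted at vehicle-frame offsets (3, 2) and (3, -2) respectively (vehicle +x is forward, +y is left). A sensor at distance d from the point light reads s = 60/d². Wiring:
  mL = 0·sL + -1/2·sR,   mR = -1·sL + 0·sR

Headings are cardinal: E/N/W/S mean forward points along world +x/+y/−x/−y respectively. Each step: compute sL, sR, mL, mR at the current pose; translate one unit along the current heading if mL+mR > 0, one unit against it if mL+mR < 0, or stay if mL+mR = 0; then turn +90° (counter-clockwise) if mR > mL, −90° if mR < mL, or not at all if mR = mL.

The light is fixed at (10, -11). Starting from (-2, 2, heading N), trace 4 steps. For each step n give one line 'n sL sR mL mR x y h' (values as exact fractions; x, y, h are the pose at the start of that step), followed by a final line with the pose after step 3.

n=0: pose=(-2,2,N); sL=15/113, sR=15/89; mL=-15/178, mR=-15/113; mL+mR=-4365/20114 → advance -1; mR−mL=-975/20114 → turn -1·90°
n=1: pose=(-2,1,E); sL=60/277, sR=60/181; mL=-30/181, mR=-60/277; mL+mR=-19170/50137 → advance -1; mR−mL=-2550/50137 → turn -1·90°
n=2: pose=(-3,1,S); sL=30/101, sR=10/51; mL=-5/51, mR=-30/101; mL+mR=-2035/5151 → advance -1; mR−mL=-1025/5151 → turn -1·90°
n=3: pose=(-3,2,W); sL=60/377, sR=60/481; mL=-30/481, mR=-60/377; mL+mR=-3090/13949 → advance -1; mR−mL=-1350/13949 → turn -1·90°

0 15/113 15/89 -15/178 -15/113 -2 2 N
1 60/277 60/181 -30/181 -60/277 -2 1 E
2 30/101 10/51 -5/51 -30/101 -3 1 S
3 60/377 60/481 -30/481 -60/377 -3 2 W
final -2 2 N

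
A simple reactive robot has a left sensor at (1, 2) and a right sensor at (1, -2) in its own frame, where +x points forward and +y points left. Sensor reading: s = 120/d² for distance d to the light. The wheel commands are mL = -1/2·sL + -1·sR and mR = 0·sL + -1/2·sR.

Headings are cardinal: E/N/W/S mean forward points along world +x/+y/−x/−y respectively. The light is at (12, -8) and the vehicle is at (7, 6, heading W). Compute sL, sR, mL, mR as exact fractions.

2/3 30/73 -163/219 -15/73

left sensor world pos  = (6, 4); dL² = 180
right sensor world pos = (6, 8); dR² = 292
sL = 120/180 = 2/3
sR = 120/292 = 30/73
mL = -1/2·sL + -1·sR = -163/219
mR = 0·sL + -1/2·sR = -15/73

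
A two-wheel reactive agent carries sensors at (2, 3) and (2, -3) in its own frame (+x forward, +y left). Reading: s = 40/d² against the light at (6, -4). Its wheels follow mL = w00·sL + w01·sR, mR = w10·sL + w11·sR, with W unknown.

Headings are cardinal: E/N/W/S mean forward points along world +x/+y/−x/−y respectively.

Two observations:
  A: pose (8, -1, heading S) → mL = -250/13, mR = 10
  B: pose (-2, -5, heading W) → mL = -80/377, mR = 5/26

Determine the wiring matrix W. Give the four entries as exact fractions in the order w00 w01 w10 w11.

obs A: pose=(8,-1,S) → sL=20/13, sR=20, mL=-250/13, mR=10
obs B: pose=(-2,-5,W) → sL=10/29, sR=5/13, mL=-80/377, mR=5/26
sensor matrix S = [[20/13, 20], [10/29, 5/13]]; det S = -30900/4901
solve [mL_A; mL_B] = S·[w00; w01] and [mR_A; mR_B] = S·[w10; w11]:
  w00 = 1/2, w01 = -1, w10 = 0, w11 = 1/2

1/2 -1 0 1/2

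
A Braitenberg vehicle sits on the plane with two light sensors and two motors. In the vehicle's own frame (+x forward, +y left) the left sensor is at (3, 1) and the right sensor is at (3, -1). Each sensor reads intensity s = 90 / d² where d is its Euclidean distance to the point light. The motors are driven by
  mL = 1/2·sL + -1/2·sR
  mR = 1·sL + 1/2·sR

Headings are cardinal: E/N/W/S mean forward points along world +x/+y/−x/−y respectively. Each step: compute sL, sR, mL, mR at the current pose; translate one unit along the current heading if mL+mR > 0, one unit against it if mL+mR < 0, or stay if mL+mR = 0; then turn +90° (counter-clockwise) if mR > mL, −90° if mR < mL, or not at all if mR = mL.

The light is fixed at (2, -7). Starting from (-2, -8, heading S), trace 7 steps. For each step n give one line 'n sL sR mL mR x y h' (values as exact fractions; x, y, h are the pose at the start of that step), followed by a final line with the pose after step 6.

0 18/5 90/41 144/205 963/205 -2 -8 S
1 45 9 18 99/2 -2 -9 E
2 90/17 18 -108/17 243/17 -1 -9 N
3 9/4 5/2 -1/8 7/2 -1 -8 W
4 18/5 90/41 144/205 963/205 -2 -8 S
5 45 9 18 99/2 -2 -9 E
6 90/17 18 -108/17 243/17 -1 -9 N
final -1 -8 W

n=0: pose=(-2,-8,S); sL=18/5, sR=90/41; mL=144/205, mR=963/205; mL+mR=27/5 → advance +1; mR−mL=819/205 → turn +1·90°
n=1: pose=(-2,-9,E); sL=45, sR=9; mL=18, mR=99/2; mL+mR=135/2 → advance +1; mR−mL=63/2 → turn +1·90°
n=2: pose=(-1,-9,N); sL=90/17, sR=18; mL=-108/17, mR=243/17; mL+mR=135/17 → advance +1; mR−mL=351/17 → turn +1·90°
n=3: pose=(-1,-8,W); sL=9/4, sR=5/2; mL=-1/8, mR=7/2; mL+mR=27/8 → advance +1; mR−mL=29/8 → turn +1·90°
n=4: pose=(-2,-8,S); sL=18/5, sR=90/41; mL=144/205, mR=963/205; mL+mR=27/5 → advance +1; mR−mL=819/205 → turn +1·90°
n=5: pose=(-2,-9,E); sL=45, sR=9; mL=18, mR=99/2; mL+mR=135/2 → advance +1; mR−mL=63/2 → turn +1·90°
n=6: pose=(-1,-9,N); sL=90/17, sR=18; mL=-108/17, mR=243/17; mL+mR=135/17 → advance +1; mR−mL=351/17 → turn +1·90°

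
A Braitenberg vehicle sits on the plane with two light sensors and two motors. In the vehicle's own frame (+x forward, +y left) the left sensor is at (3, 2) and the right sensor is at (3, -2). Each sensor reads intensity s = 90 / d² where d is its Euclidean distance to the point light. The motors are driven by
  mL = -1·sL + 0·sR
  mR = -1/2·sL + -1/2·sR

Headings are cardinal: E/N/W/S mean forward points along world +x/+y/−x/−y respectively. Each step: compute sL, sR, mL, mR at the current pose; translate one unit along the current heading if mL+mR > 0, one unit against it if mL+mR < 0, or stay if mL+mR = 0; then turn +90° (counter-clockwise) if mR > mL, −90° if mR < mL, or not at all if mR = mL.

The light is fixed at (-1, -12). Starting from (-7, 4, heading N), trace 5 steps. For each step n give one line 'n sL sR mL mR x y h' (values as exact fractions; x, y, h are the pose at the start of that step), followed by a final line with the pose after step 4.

n=0: pose=(-7,4,N); sL=18/85, sR=90/377; mL=-18/85, mR=-7218/32045; mL+mR=-14004/32045 → advance -1; mR−mL=-432/32045 → turn -1·90°
n=1: pose=(-7,3,E); sL=45/149, sR=45/89; mL=-45/149, mR=-5355/13261; mL+mR=-9360/13261 → advance -1; mR−mL=-1350/13261 → turn -1·90°
n=2: pose=(-8,3,S); sL=90/169, sR=2/5; mL=-90/169, mR=-394/845; mL+mR=-844/845 → advance -1; mR−mL=56/845 → turn +1·90°
n=3: pose=(-8,4,E); sL=9/34, sR=45/106; mL=-9/34, mR=-621/1802; mL+mR=-549/901 → advance -1; mR−mL=-72/901 → turn -1·90°
n=4: pose=(-9,4,S); sL=18/41, sR=90/269; mL=-18/41, mR=-4266/11029; mL+mR=-9108/11029 → advance -1; mR−mL=576/11029 → turn +1·90°

0 18/85 90/377 -18/85 -7218/32045 -7 4 N
1 45/149 45/89 -45/149 -5355/13261 -7 3 E
2 90/169 2/5 -90/169 -394/845 -8 3 S
3 9/34 45/106 -9/34 -621/1802 -8 4 E
4 18/41 90/269 -18/41 -4266/11029 -9 4 S
final -9 5 E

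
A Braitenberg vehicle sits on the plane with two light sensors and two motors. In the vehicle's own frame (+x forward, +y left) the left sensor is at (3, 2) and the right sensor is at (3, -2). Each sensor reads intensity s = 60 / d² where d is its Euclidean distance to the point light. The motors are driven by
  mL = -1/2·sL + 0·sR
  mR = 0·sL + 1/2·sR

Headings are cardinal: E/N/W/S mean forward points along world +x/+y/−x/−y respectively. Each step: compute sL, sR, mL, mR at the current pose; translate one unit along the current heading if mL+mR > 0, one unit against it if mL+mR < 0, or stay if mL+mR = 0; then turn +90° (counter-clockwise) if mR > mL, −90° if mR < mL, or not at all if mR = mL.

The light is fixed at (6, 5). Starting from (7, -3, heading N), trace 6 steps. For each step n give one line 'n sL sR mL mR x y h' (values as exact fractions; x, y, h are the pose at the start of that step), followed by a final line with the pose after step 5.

n=0: pose=(7,-3,N); sL=30/13, sR=30/17; mL=-15/13, mR=15/17; mL+mR=-60/221 → advance -1; mR−mL=450/221 → turn +1·90°
n=1: pose=(7,-4,W); sL=12/25, sR=60/53; mL=-6/25, mR=30/53; mL+mR=432/1325 → advance +1; mR−mL=1068/1325 → turn +1·90°
n=2: pose=(6,-4,S); sL=15/37, sR=15/37; mL=-15/74, mR=15/74; mL+mR=0 → advance +0; mR−mL=15/37 → turn +1·90°
n=3: pose=(6,-4,E); sL=30/29, sR=6/13; mL=-15/29, mR=3/13; mL+mR=-108/377 → advance -1; mR−mL=282/377 → turn +1·90°
n=4: pose=(5,-4,N); sL=4/3, sR=60/37; mL=-2/3, mR=30/37; mL+mR=16/111 → advance +1; mR−mL=164/111 → turn +1·90°
n=5: pose=(5,-3,W); sL=15/29, sR=15/13; mL=-15/58, mR=15/26; mL+mR=120/377 → advance +1; mR−mL=315/377 → turn +1·90°

0 30/13 30/17 -15/13 15/17 7 -3 N
1 12/25 60/53 -6/25 30/53 7 -4 W
2 15/37 15/37 -15/74 15/74 6 -4 S
3 30/29 6/13 -15/29 3/13 6 -4 E
4 4/3 60/37 -2/3 30/37 5 -4 N
5 15/29 15/13 -15/58 15/26 5 -3 W
final 4 -3 S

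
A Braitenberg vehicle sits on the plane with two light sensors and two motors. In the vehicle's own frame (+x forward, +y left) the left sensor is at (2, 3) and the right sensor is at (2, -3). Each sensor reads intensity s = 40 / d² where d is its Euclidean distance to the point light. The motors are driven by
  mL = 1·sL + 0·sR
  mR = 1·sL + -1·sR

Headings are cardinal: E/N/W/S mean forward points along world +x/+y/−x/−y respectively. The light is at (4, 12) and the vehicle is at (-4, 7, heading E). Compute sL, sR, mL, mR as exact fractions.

1 2/5 1 3/5

left sensor world pos  = (-2, 10); dL² = 40
right sensor world pos = (-2, 4); dR² = 100
sL = 40/40 = 1
sR = 40/100 = 2/5
mL = 1·sL + 0·sR = 1
mR = 1·sL + -1·sR = 3/5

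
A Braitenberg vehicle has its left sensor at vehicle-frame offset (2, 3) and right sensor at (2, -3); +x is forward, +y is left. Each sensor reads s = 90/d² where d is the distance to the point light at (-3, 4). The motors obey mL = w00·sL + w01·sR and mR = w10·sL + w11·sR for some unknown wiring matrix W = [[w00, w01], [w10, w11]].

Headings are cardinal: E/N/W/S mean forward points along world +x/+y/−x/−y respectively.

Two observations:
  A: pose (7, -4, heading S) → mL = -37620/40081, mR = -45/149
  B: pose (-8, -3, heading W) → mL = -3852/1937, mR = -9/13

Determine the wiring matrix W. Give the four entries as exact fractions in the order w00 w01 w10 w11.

-1 -1 0 -1/2

obs A: pose=(7,-4,S) → sL=90/269, sR=90/149, mL=-37620/40081, mR=-45/149
obs B: pose=(-8,-3,W) → sL=90/149, sR=18/13, mL=-3852/1937, mR=-9/13
sensor matrix S = [[90/269, 90/149], [90/149, 18/13]]; det S = 7639920/77636897
solve [mL_A; mL_B] = S·[w00; w01] and [mR_A; mR_B] = S·[w10; w11]:
  w00 = -1, w01 = -1, w10 = 0, w11 = -1/2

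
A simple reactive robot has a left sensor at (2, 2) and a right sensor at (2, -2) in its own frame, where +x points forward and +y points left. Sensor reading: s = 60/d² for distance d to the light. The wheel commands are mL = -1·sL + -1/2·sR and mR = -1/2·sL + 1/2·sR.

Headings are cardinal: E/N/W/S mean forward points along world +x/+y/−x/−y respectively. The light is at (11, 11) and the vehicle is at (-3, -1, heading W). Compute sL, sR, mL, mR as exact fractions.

15/113 15/89 -4365/20114 180/10057

left sensor world pos  = (-5, -3); dL² = 452
right sensor world pos = (-5, 1); dR² = 356
sL = 60/452 = 15/113
sR = 60/356 = 15/89
mL = -1·sL + -1/2·sR = -4365/20114
mR = -1/2·sL + 1/2·sR = 180/10057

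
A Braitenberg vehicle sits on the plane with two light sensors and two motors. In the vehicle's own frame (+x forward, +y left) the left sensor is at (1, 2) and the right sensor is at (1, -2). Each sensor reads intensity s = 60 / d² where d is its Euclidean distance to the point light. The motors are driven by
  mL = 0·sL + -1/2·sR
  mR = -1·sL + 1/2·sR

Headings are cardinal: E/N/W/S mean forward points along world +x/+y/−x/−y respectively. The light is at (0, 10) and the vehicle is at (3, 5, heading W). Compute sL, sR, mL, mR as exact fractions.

60/53 60/13 -30/13 810/689

left sensor world pos  = (2, 3); dL² = 53
right sensor world pos = (2, 7); dR² = 13
sL = 60/53 = 60/53
sR = 60/13 = 60/13
mL = 0·sL + -1/2·sR = -30/13
mR = -1·sL + 1/2·sR = 810/689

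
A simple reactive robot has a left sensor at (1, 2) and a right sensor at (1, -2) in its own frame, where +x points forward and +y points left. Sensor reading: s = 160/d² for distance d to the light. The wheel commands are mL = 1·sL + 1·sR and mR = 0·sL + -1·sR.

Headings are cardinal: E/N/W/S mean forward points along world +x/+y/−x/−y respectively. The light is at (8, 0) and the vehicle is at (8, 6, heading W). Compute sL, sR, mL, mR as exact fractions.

left sensor world pos  = (7, 4); dL² = 17
right sensor world pos = (7, 8); dR² = 65
sL = 160/17 = 160/17
sR = 160/65 = 32/13
mL = 1·sL + 1·sR = 2624/221
mR = 0·sL + -1·sR = -32/13

160/17 32/13 2624/221 -32/13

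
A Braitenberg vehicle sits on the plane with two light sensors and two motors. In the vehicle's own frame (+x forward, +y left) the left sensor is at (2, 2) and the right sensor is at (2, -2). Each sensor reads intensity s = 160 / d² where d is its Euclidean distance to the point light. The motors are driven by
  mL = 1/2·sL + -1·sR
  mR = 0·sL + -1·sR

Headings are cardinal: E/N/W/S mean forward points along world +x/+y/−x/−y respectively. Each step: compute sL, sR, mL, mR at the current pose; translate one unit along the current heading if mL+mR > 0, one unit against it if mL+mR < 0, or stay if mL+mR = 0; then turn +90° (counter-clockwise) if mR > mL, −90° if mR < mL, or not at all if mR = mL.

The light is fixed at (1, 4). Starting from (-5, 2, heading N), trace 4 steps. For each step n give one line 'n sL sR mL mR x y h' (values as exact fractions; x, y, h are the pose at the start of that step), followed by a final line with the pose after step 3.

0 5/2 10 -35/4 -10 -5 2 N
1 160/17 160/41 560/697 -160/41 -5 1 E
2 16/5 80/53 24/265 -80/53 -6 1 S
3 160/97 160/81 -9040/7857 -160/81 -6 2 W
final -5 2 N

n=0: pose=(-5,2,N); sL=5/2, sR=10; mL=-35/4, mR=-10; mL+mR=-75/4 → advance -1; mR−mL=-5/4 → turn -1·90°
n=1: pose=(-5,1,E); sL=160/17, sR=160/41; mL=560/697, mR=-160/41; mL+mR=-2160/697 → advance -1; mR−mL=-80/17 → turn -1·90°
n=2: pose=(-6,1,S); sL=16/5, sR=80/53; mL=24/265, mR=-80/53; mL+mR=-376/265 → advance -1; mR−mL=-8/5 → turn -1·90°
n=3: pose=(-6,2,W); sL=160/97, sR=160/81; mL=-9040/7857, mR=-160/81; mL+mR=-24560/7857 → advance -1; mR−mL=-80/97 → turn -1·90°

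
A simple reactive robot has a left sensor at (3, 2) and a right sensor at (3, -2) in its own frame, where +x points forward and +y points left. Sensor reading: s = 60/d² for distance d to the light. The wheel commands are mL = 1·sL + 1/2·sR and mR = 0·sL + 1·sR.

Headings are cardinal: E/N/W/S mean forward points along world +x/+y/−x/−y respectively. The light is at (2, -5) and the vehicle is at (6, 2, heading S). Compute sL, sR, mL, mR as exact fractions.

left sensor world pos  = (8, -1); dL² = 52
right sensor world pos = (4, -1); dR² = 20
sL = 60/52 = 15/13
sR = 60/20 = 3
mL = 1·sL + 1/2·sR = 69/26
mR = 0·sL + 1·sR = 3

15/13 3 69/26 3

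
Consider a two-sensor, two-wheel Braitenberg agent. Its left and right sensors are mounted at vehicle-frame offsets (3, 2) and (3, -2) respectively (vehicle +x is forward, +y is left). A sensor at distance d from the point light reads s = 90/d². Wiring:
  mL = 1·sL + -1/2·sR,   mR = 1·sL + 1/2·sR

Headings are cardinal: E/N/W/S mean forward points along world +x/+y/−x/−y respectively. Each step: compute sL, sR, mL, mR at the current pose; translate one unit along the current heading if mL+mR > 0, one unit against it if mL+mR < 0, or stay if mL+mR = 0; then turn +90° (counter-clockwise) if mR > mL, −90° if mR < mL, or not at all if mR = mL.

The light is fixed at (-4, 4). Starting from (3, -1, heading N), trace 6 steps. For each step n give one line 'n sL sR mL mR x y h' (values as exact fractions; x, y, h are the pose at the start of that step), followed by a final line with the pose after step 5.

n=0: pose=(3,-1,N); sL=90/29, sR=18/17; mL=1269/493, mR=1791/493; mL+mR=180/29 → advance +1; mR−mL=18/17 → turn +1·90°
n=1: pose=(3,0,W); sL=45/26, sR=9/2; mL=-27/52, mR=207/52; mL+mR=45/13 → advance +1; mR−mL=9/2 → turn +1·90°
n=2: pose=(2,0,S); sL=90/113, sR=18/13; mL=153/1469, mR=2187/1469; mL+mR=180/113 → advance +1; mR−mL=18/13 → turn +1·90°
n=3: pose=(2,-1,E); sL=1, sR=9/13; mL=17/26, mR=35/26; mL+mR=2 → advance +1; mR−mL=9/13 → turn +1·90°
n=4: pose=(3,-1,N); sL=90/29, sR=18/17; mL=1269/493, mR=1791/493; mL+mR=180/29 → advance +1; mR−mL=18/17 → turn +1·90°
n=5: pose=(3,0,W); sL=45/26, sR=9/2; mL=-27/52, mR=207/52; mL+mR=45/13 → advance +1; mR−mL=9/2 → turn +1·90°

0 90/29 18/17 1269/493 1791/493 3 -1 N
1 45/26 9/2 -27/52 207/52 3 0 W
2 90/113 18/13 153/1469 2187/1469 2 0 S
3 1 9/13 17/26 35/26 2 -1 E
4 90/29 18/17 1269/493 1791/493 3 -1 N
5 45/26 9/2 -27/52 207/52 3 0 W
final 2 0 S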